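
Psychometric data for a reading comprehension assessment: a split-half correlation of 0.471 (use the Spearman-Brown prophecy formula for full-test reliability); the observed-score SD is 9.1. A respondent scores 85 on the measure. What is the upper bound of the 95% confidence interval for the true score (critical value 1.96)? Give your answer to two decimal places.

Spearman-Brown: r = 2(0.471) / (1 + 0.471) = 0.9420 / 1.4710 ≈ 0.6404
SEM = 9.1000 × √(1 − 0.6404) = 9.1000 × √0.3596 ≈ 9.1000 × 0.5997 ≈ 5.4571
Margin = 1.96 × 5.4571 ≈ 10.6959
Upper limit = 85 + 10.6959 ≈ 95.6959

95.70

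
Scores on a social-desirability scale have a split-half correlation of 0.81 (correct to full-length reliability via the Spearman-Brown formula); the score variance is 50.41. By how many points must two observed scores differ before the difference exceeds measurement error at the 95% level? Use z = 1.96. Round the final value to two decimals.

6.38

σ = 50.41^(1/2) = 7.100
Spearman-Brown: r = 2(0.81) / (1 + 0.81) = 1.620 / 1.810 ≈ 0.895
The standard error of measurement is 7.100×√(1 − 0.895) ≈ 7.100×0.324 ≈ 2.300.
SE_diff = SEM × √2 ≈ 2.300 × 1.414 ≈ 3.253
Minimum reliable difference = 1.96 × SE_diff ≈ 1.96 × 3.253 ≈ 6.376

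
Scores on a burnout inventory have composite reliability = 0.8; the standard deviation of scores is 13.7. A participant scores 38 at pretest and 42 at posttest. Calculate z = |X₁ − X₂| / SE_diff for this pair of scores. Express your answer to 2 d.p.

The standard error of measurement is 13.700×√(1 − 0.800) ≈ 13.700×0.447 ≈ 6.127.
SE_diff = SEM × √2 ≈ 6.127 × 1.414 ≈ 8.665
z = |38 − 42| / 8.665 = 4 / 8.665 ≈ 0.462

0.46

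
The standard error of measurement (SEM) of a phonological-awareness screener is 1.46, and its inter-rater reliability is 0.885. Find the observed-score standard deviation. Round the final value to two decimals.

σ = SEM·(1 − r)^(−1/2) ≃ 1.46×2.94884 ≃ 4.30531

4.31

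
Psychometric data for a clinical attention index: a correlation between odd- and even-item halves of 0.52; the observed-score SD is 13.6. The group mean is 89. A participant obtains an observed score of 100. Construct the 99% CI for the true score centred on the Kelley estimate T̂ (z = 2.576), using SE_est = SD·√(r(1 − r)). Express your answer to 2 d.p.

[80.24, 112.81]

r_full = 2·0.52 / (1 + 0.52) ≈ 0.68421
Estimated true score = 0.68421×100 + (1 − 0.68421)×89 ≈ 96.52632
SE_est = 13.60000×√(0.68421×0.31579) ≈ 6.32168
99% CI: 96.52632 ± 16.28465 ≈ (80.24166, 112.81097)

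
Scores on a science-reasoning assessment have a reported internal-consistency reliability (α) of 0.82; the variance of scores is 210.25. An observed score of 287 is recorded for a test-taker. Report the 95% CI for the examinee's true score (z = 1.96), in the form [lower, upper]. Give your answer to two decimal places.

[274.94, 299.06]

σ = 210.25^(1/2) = 14.5000
SEM = 14.5000 · √(1 − 0.8200) = 14.5000 · √0.1800 ≈ 14.5000 · 0.4243 ≈ 6.1518
1.96 · SEM ≈ 12.0576
Interval: (274.9424, 299.0576)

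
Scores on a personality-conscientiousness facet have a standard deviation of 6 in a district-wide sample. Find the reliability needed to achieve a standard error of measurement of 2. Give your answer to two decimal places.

r = 1 − (2.0000/6)² ≈ 1 − 0.1111 ≈ 0.8889

0.89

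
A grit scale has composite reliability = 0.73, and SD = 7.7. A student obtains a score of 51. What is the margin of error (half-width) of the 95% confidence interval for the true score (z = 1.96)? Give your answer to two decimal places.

SEM = 7.700 * √(1 − 0.730) = 7.700 * √0.270 ≃ 7.700 * 0.520 ≃ 4.001
Margin = 1.96 * 4.001 ≃ 7.842

7.84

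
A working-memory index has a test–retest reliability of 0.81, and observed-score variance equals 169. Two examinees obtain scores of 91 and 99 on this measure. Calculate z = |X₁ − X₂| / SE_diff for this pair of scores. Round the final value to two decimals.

σ = 169^(1/2) = 13.000
The standard error of measurement is 13.000×√(1 − 0.810) ≈ 13.000×0.436 ≈ 5.667.
SE_diff = SEM × √2 ≈ 5.667 × 1.414 ≈ 8.014
z = 8 / 8.014 ≈ 0.998

1.00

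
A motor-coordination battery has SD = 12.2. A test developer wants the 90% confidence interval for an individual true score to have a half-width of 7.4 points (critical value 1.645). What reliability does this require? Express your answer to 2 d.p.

0.86

Required SEM = 7.4 / 1.645 ≃ 4.4985
r = 1 − (4.4985/12.2)² ≃ 1 − 0.1360 ≃ 0.8640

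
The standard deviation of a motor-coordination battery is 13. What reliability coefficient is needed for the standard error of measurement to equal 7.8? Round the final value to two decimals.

0.64

Required reliability = 1 − (SEM/SD)² = 1 − 0.3600 ≈ 0.6400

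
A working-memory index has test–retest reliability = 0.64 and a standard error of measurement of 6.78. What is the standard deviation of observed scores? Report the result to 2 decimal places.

11.30

σ = SEM·(1 − r)^(−1/2) ≈ 6.78·1.667 ≈ 11.300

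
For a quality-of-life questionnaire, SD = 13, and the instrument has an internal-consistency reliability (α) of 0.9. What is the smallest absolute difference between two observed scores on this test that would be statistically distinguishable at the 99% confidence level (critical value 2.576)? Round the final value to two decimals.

SEM = 13.0000·√(1 − 0.9000) ≈ 4.1110
Standard error of the difference = 4.1110·√2 ≈ 5.8138
Smallest detectable difference = 2.576·5.8138 ≈ 14.9763

14.98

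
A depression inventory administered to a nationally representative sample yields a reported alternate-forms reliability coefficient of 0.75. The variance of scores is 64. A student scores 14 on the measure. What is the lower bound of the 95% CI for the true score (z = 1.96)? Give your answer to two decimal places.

SD = √64 ≃ 8.0000
SEM = 8.0000 · √(1 − 0.7500) = 8.0000 · √0.2500 ≃ 8.0000 · 0.5000 ≃ 4.0000
Half-width = 1.96·4.0000 ≃ 7.8400
Lower limit = 14 − 7.8400 ≃ 6.1600

6.16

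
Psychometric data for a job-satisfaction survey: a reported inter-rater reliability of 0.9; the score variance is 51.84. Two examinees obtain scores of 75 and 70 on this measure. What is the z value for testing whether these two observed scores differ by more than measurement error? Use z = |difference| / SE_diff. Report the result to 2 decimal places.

σ = 51.84^(1/2) = 7.20000
SEM = 7.20000·√(1 − 0.90000) ≈ 2.27684
Standard error of the difference = 2.27684·√2 ≈ 3.21994
z = |75 − 70| / 3.21994 = 5 / 3.21994 ≈ 1.55282

1.55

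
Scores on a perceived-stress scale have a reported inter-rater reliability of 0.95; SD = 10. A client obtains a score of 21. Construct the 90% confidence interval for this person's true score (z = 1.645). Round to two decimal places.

SEM = 10.000×√(1 − 0.950) ≈ 2.236
Margin = 1.645 × 2.236 ≈ 3.678
90% CI: 21 ± 3.678 = [17.322, 24.678]

[17.32, 24.68]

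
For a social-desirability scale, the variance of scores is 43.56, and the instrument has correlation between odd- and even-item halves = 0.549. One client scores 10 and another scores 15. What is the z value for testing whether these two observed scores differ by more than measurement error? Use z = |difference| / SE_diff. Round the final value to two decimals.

σ = 43.56^(1/2) = 6.6000
Spearman-Brown: r = 2(0.549) / (1 + 0.549) = 1.0980 / 1.5490 ≈ 0.7088
The standard error of measurement is 6.6000×√(1 − 0.7088) ≈ 6.6000×0.5396 ≈ 3.5613.
Standard error of the difference = 3.5613·√2 ≈ 5.0364
z = 5 / 5.0364 ≈ 0.9928

0.99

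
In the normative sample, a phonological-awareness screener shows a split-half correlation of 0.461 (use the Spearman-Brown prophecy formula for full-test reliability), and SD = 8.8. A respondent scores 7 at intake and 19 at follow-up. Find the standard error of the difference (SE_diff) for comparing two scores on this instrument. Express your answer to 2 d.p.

7.56

Spearman-Brown: r = 2(0.461) / (1 + 0.461) = 0.9220 / 1.4610 ≈ 0.6311
The standard error of measurement is 8.8000*√(1 − 0.6311) ≈ 8.8000*0.6074 ≈ 5.3451.
SE_diff = SEM * √2 ≈ 5.3451 * 1.4142 ≈ 7.5590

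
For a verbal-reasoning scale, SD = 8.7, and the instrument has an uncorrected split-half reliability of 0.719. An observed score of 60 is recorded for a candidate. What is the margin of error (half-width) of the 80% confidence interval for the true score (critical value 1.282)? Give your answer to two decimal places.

4.51

r_full = 2·0.719 / (1 + 0.719) ≈ 0.837
The standard error of measurement is 8.700·√(1 − 0.837) ≈ 8.700·0.404 ≈ 3.518.
Margin = 1.282 · 3.518 ≈ 4.509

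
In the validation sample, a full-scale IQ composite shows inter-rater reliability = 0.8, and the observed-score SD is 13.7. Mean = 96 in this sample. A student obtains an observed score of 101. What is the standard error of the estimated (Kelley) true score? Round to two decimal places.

SE_est = SD · √(r(1 − r)) = 13.700 · √0.160 ≃ 13.700 · 0.400 ≃ 5.480

5.48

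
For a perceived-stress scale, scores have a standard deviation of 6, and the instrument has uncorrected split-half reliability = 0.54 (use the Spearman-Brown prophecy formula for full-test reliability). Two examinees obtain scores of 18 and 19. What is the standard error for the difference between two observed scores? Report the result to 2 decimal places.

Spearman-Brown: r = 2(0.54) / (1 + 0.54) = 1.08000 / 1.54000 ≈ 0.70130
SEM = 6.00000 · √(1 − 0.70130) = 6.00000 · √0.29870 ≈ 6.00000 · 0.54654 ≈ 3.27921
SE_diff = SEM · √2 ≈ 3.27921 · 1.41421 ≈ 4.63751

4.64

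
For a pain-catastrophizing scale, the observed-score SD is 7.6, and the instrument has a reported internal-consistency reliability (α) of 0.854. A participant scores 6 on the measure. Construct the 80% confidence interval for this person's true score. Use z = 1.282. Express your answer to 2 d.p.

[2.28, 9.72]

SEM = 7.6000·√(1 − 0.8540) ≈ 2.9040
Margin = 1.282 · 2.9040 ≈ 3.7229
80% CI: 6 ± 3.7229 = [2.2771, 9.7229]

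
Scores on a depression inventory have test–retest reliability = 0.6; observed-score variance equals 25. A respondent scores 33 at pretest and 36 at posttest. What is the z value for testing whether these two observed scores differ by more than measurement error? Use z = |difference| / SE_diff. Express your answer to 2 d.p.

σ = 25^(1/2) = 5.000
SEM = 5.000 * √(1 − 0.600) = 5.000 * √0.400 ≈ 5.000 * 0.632 ≈ 3.162
SE_diff = √2 * SEM ≈ 4.472
z = |33 − 36| / 4.472 = 3 / 4.472 ≈ 0.671

0.67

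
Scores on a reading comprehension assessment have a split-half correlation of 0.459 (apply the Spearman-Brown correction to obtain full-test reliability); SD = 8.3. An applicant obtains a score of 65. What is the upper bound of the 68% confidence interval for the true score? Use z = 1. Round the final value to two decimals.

Full-length reliability (Spearman-Brown) = 2(0.459)/(1+0.459) ≃ 0.6292
SEM = 8.3000×√(1 − 0.6292) ≃ 5.0542
Margin = 1 × 5.0542 ≃ 5.0542
Upper bound: 65 + 5.0542 = 70.0542

70.05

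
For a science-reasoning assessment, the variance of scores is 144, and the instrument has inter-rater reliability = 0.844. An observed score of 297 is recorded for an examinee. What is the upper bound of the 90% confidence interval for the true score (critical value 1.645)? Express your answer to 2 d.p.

304.80

SD = √144 ≈ 12.000
The standard error of measurement is 12.000*√(1 − 0.844) ≈ 12.000*0.395 ≈ 4.740.
Margin = 1.645 * 4.740 ≈ 7.797
Upper limit = 297 + 7.797 ≈ 304.797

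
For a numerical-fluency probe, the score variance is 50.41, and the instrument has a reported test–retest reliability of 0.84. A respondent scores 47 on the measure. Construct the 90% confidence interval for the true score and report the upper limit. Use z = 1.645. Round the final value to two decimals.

51.67

σ = 50.41^(1/2) = 7.1000
SEM = 7.1000·√(1 − 0.8400) ≈ 2.8400
Half-width = 1.645·2.8400 ≈ 4.6718
Upper bound: 47 + 4.6718 = 51.6718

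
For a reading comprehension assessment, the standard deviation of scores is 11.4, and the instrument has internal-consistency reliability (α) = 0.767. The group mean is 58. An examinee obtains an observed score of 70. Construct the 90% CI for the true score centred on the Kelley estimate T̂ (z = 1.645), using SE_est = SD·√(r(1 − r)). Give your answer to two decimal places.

[59.28, 75.13]

Estimated true score = 0.76700·70 + (1 − 0.76700)·58 ≃ 67.20400
SE_est = SD · √(r(1 − r)) = 11.40000 · √0.17871 ≃ 11.40000 · 0.42274 ≃ 4.81926
90% CI: 67.20400 ± 7.92769 ≃ (59.27631, 75.13169)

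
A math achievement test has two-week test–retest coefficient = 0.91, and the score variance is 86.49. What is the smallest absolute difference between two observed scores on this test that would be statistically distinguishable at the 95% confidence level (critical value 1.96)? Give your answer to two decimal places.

SD = √86.49 = 9.300
The standard error of measurement is 9.300*√(1 − 0.910) ≈ 9.300*0.300 ≈ 2.790.
Standard error of the difference = 2.790·√2 ≈ 3.946
Minimum reliable difference = 1.96 * SE_diff ≈ 1.96 * 3.946 ≈ 7.733

7.73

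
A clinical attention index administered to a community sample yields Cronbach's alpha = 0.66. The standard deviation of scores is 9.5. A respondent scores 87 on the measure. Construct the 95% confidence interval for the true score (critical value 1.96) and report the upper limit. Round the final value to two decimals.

97.86

The standard error of measurement is 9.500*√(1 − 0.660) ≃ 9.500*0.583 ≃ 5.539.
Margin = 1.96 * 5.539 ≃ 10.857
Upper limit = 87 + 10.857 ≃ 97.857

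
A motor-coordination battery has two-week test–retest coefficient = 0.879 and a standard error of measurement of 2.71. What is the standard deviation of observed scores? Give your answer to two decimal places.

SD = SEM / √(1 − r) = 2.71 / √0.121 ≈ 2.71 / 0.348 ≈ 7.791

7.79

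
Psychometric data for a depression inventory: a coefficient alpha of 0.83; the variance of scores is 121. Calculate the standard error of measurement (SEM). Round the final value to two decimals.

SD = √121 ≈ 11.000
SEM = 11.000 * √(1 − 0.830) = 11.000 * √0.170 ≈ 11.000 * 0.412 ≈ 4.535

4.54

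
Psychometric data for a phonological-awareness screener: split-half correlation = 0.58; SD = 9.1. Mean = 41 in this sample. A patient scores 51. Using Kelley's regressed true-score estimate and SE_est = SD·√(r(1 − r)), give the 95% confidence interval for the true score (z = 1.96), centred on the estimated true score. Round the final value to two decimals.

r_full = 2·0.58 / (1 + 0.58) ≈ 0.734
T̂ = r·X + (1 − r)·M = 0.734·51 + 0.266·41 ≈ 37.443 + 10.899 ≈ 48.342
SE_est = SD · √(r(1 − r)) = 9.100 · √0.195 ≈ 9.100 · 0.442 ≈ 4.020
CI = 48.342 ± 1.96 · 4.020 → [40.462, 56.221]

[40.46, 56.22]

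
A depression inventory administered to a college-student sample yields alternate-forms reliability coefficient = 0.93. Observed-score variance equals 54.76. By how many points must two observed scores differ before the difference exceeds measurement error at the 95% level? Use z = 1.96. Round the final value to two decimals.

5.43

σ = 54.76^(1/2) = 7.40000
SEM = 7.40000·√(1 − 0.93000) ≈ 1.95786
SE_diff = SEM · √2 ≈ 1.95786 · 1.41421 ≈ 2.76883
Minimum reliable difference = 1.96 · SE_diff ≈ 1.96 · 2.76883 ≈ 5.42690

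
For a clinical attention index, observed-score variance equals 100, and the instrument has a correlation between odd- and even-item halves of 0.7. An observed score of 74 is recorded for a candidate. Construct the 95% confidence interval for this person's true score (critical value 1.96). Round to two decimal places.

[65.77, 82.23]

SD = √100 ≈ 10.000
Spearman-Brown: r = 2(0.7) / (1 + 0.7) = 1.400 / 1.700 ≈ 0.824
The standard error of measurement is 10.000×√(1 − 0.824) ≈ 10.000×0.420 ≈ 4.201.
Half-width = 1.96×4.201 ≈ 8.234
CI = 74 ± 8.234 → [65.766, 82.234]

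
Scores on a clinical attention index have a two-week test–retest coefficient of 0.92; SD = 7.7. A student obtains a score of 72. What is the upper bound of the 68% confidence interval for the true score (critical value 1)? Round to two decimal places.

74.18

The standard error of measurement is 7.7000×√(1 − 0.9200) ≈ 7.7000×0.2828 ≈ 2.1779.
Half-width = 1×2.1779 ≈ 2.1779
Upper limit = 72 + 2.1779 ≈ 74.1779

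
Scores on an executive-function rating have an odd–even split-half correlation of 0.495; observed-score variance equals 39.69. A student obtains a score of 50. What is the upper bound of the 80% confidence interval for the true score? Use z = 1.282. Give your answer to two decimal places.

SD = √39.69 = 6.300
Full-length reliability (Spearman-Brown) = 2(0.495)/(1+0.495) ≃ 0.662
SEM = 6.300×√(1 − 0.662) ≃ 3.662
1.282 × SEM ≃ 4.694
Upper limit = 50 + 4.694 ≃ 54.694

54.69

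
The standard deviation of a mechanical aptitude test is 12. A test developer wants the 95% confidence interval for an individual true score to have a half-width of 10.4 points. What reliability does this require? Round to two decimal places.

SEM needed = half-width / z = 10.4/1.96 ≃ 5.3061
Required reliability = 1 − (SEM/SD)² = 1 − 0.1955 ≃ 0.8045

0.80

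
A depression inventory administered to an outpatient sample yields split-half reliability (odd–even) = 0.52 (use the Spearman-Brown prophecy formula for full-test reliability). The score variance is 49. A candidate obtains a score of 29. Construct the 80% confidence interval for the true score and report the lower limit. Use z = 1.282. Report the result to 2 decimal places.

SD = √49 = 7.000
Spearman-Brown: r = 2(0.52) / (1 + 0.52) = 1.040 / 1.520 ≈ 0.684
SEM = 7.000 * √(1 − 0.684) = 7.000 * √0.316 ≈ 7.000 * 0.562 ≈ 3.934
1.282 * SEM ≈ 5.043
Lower bound: 29 − 5.043 = 23.957

23.96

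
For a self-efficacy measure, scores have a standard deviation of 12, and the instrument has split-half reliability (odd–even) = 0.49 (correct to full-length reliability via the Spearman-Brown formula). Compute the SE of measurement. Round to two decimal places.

Spearman-Brown: r = 2(0.49) / (1 + 0.49) = 0.98000 / 1.49000 ≈ 0.65772
The standard error of measurement is 12.00000*√(1 − 0.65772) ≈ 12.00000*0.58505 ≈ 7.02058.

7.02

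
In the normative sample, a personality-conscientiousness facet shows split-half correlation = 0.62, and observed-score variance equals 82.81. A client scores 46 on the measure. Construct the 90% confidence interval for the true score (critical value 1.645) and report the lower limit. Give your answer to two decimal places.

σ = 82.81^(1/2) = 9.100
r_full = 2·0.62 / (1 + 0.62) ≈ 0.765
The standard error of measurement is 9.100*√(1 − 0.765) ≈ 9.100*0.484 ≈ 4.407.
1.645 * SEM ≈ 7.250
Lower limit = 46 − 7.250 ≈ 38.750

38.75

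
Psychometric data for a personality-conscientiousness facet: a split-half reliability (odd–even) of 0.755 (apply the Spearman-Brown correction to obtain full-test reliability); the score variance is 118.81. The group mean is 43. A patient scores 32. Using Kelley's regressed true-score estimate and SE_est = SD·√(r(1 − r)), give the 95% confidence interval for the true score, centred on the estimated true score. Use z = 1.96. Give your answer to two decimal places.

SD = √118.81 ≃ 10.900
Spearman-Brown: r = 2(0.755) / (1 + 0.755) = 1.510 / 1.755 ≃ 0.860
T̂ = r·X + (1 − r)·M = 0.860·32 + 0.140·43 ≃ 27.533 + 6.003 ≃ 33.536
SE_est = SD · √(r(1 − r)) = 10.900 · √0.120 ≃ 10.900 · 0.347 ≃ 3.778
CI = 33.536 ± 1.96 · 3.778 → [26.131, 40.940]

[26.13, 40.94]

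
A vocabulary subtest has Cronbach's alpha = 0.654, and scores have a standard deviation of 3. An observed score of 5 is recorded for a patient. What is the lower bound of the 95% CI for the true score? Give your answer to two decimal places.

SEM = 3.000*√(1 − 0.654) ≈ 1.765
1.96 * SEM ≈ 3.459
Lower bound: 5 − 3.459 = 1.541

1.54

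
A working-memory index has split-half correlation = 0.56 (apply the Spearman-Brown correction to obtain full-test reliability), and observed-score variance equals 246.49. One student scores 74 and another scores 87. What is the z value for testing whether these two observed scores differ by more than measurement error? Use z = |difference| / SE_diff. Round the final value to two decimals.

1.10

SD = √246.49 ≈ 15.700
Spearman-Brown: r = 2(0.56) / (1 + 0.56) = 1.120 / 1.560 ≈ 0.718
SEM = 15.700 × √(1 − 0.718) = 15.700 × √0.282 ≈ 15.700 × 0.531 ≈ 8.338
Standard error of the difference = 8.338·√2 ≈ 11.792
z = 13 / 11.792 ≈ 1.102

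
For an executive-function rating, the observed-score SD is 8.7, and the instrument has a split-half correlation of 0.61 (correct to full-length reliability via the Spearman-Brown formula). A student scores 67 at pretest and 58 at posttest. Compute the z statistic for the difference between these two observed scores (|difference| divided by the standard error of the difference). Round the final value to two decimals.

Spearman-Brown: r = 2(0.61) / (1 + 0.61) = 1.2200 / 1.6100 ≈ 0.7578
The standard error of measurement is 8.7000*√(1 − 0.7578) ≈ 8.7000*0.4922 ≈ 4.2819.
SE_diff = SEM * √2 ≈ 4.2819 * 1.4142 ≈ 6.0556
z = 9 / 6.0556 ≈ 1.4862

1.49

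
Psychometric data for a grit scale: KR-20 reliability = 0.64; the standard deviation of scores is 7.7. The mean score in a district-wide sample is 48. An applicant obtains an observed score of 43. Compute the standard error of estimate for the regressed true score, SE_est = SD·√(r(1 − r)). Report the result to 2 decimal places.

3.70

SE_est = SD × √(r(1 − r)) = 7.700 × √0.230 ≈ 7.700 × 0.480 ≈ 3.696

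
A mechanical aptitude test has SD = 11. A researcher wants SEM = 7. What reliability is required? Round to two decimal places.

Required reliability = 1 − (SEM/SD)² = 1 − 0.405 ≈ 0.595

0.60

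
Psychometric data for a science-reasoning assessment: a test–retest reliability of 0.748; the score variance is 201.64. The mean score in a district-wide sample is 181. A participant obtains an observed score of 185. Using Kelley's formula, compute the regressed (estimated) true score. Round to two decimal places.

T̂ = 0.748(185) + 0.252(181) ≈ 183.992

183.99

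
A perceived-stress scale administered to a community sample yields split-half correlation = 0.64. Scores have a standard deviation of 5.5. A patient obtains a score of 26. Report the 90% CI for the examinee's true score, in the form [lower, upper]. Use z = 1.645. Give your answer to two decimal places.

[21.76, 30.24]

r_full = 2·0.64 / (1 + 0.64) ≃ 0.7805
The standard error of measurement is 5.5000×√(1 − 0.7805) ≃ 5.5000×0.4685 ≃ 2.5769.
1.645 × SEM ≃ 4.2389
90% CI: 26 ± 4.2389 = [21.7611, 30.2389]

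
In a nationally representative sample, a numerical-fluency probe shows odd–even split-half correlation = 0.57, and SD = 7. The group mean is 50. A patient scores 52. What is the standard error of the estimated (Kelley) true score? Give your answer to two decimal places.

3.12

Full-length reliability (Spearman-Brown) = 2(0.57)/(1+0.57) ≈ 0.7261
SE_est = 7.0000*√(0.7261*0.2739) ≈ 3.1217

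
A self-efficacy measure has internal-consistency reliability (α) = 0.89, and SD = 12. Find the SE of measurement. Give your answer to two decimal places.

3.98

The standard error of measurement is 12.000*√(1 − 0.890) ≈ 12.000*0.332 ≈ 3.980.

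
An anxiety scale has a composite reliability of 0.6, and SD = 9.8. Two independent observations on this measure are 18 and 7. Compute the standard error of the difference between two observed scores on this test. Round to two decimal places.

SEM = 9.80000*√(1 − 0.60000) ≈ 6.19806
SE_diff = √2 * SEM ≈ 8.76539

8.77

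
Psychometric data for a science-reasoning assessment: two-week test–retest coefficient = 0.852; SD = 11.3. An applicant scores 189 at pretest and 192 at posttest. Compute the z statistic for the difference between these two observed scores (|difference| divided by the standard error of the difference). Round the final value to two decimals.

The standard error of measurement is 11.3000×√(1 − 0.8520) ≈ 11.3000×0.3847 ≈ 4.3472.
SE_diff = √2 × SEM ≈ 6.1479
z = 3 / 6.1479 ≈ 0.4880

0.49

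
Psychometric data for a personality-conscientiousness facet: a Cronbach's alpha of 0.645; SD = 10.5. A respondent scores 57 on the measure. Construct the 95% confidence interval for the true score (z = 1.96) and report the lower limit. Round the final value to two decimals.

44.74

SEM = 10.50000 × √(1 − 0.64500) = 10.50000 × √0.35500 ≈ 10.50000 × 0.59582 ≈ 6.25610
1.96 × SEM ≈ 12.26195
Lower bound: 57 − 12.26195 = 44.73805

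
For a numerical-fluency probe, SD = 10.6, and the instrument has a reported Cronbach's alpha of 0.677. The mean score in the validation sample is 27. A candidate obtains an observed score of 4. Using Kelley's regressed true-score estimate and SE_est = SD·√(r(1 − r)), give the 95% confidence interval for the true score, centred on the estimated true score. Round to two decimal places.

T̂ = 0.677(4) + 0.323(27) ≃ 11.429
SE_est = SD · √(r(1 − r)) = 10.600 · √0.219 ≃ 10.600 · 0.468 ≃ 4.957
95% CI: 11.429 ± 9.715 ≃ (1.714, 21.144)

[1.71, 21.14]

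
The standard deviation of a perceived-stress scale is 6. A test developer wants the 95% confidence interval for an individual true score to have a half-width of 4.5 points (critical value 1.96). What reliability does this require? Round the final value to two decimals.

0.85

Required SEM = 4.5 / 1.96 ≃ 2.296
r = 1 − (SEM / SD)² = 1 − (2.296 / 6)² ≃ 1 − 0.146 ≃ 0.854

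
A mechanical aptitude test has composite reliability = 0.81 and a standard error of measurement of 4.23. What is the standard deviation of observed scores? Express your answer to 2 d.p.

9.70

SD = 4.23 / √(1 − 0.81) ≈ 9.704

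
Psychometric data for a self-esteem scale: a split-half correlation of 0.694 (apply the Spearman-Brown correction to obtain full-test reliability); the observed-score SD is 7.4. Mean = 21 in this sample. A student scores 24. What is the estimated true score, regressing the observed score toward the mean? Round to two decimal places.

23.46

Full-length reliability (Spearman-Brown) = 2(0.694)/(1+0.694) ≃ 0.8194
Estimated true score = 0.8194*24 + (1 − 0.8194)*21 ≃ 23.4581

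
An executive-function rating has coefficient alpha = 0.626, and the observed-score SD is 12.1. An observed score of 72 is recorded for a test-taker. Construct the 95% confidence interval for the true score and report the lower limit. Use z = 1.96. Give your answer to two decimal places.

57.50

SEM = 12.10000 · √(1 − 0.62600) = 12.10000 · √0.37400 ≃ 12.10000 · 0.61156 ≃ 7.39982
Half-width = 1.96·7.39982 ≃ 14.50365
Lower bound: 72 − 14.50365 = 57.49635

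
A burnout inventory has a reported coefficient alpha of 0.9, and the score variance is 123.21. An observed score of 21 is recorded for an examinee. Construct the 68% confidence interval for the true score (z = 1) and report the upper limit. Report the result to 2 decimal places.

24.51

SD = √123.21 ≈ 11.1000
SEM = 11.1000 · √(1 − 0.9000) = 11.1000 · √0.1000 ≈ 11.1000 · 0.3162 ≈ 3.5101
1 · SEM ≈ 3.5101
Upper limit = 21 + 3.5101 ≈ 24.5101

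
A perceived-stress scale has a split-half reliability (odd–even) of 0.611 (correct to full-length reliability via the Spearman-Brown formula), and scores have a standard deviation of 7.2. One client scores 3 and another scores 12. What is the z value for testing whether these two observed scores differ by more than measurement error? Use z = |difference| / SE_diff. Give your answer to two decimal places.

1.80

Spearman-Brown: r = 2(0.611) / (1 + 0.611) = 1.22200 / 1.61100 ≈ 0.75854
SEM = 7.20000·√(1 − 0.75854) ≈ 3.53801
SE_diff = SEM · √2 ≈ 3.53801 · 1.41421 ≈ 5.00351
z = |3 − 12| / 5.00351 = 9 / 5.00351 ≈ 1.79874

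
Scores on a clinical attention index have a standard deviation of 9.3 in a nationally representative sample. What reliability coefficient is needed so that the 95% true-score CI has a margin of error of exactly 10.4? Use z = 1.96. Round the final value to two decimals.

Required SEM = 10.4 / 1.96 ≈ 5.3061
r = 1 − (SEM / SD)² = 1 − (5.3061 / 9.3)² ≈ 1 − 0.3255 ≈ 0.6745

0.67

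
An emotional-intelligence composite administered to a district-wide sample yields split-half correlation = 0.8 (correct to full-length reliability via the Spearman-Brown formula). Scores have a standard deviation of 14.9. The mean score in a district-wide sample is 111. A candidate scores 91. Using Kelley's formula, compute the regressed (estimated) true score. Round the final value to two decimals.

93.22

Spearman-Brown: r = 2(0.8) / (1 + 0.8) = 1.600 / 1.800 ≈ 0.889
T̂ = 0.889(91) + 0.111(111) ≈ 93.222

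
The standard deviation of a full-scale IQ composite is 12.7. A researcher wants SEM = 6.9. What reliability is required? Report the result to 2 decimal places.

r = 1 − (6.9000/12.7)² ≈ 1 − 0.2952 ≈ 0.7048

0.70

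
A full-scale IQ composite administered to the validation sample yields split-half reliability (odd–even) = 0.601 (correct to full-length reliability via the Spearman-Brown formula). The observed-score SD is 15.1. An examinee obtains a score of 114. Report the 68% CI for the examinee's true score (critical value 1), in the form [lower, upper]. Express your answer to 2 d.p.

Full-length reliability (Spearman-Brown) = 2(0.601)/(1+0.601) ≃ 0.7508
SEM = 15.1000×√(1 − 0.7508) ≃ 7.5382
Half-width = 1×7.5382 ≃ 7.5382
Interval: (106.4618, 121.5382)

[106.46, 121.54]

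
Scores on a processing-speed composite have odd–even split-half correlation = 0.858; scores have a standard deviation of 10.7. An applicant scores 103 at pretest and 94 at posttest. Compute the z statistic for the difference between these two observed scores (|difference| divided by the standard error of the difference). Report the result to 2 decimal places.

2.15

Full-length reliability (Spearman-Brown) = 2(0.858)/(1+0.858) ≈ 0.924
The standard error of measurement is 10.700×√(1 − 0.924) ≈ 10.700×0.276 ≈ 2.958.
Standard error of the difference = 2.958·√2 ≈ 4.183
z = 9 / 4.183 ≈ 2.151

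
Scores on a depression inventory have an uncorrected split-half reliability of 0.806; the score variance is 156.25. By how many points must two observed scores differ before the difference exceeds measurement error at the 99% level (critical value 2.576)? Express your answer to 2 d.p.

14.92

σ = 156.25^(1/2) = 12.5000
r_full = 2·0.806 / (1 + 0.806) ≈ 0.8926
SEM = 12.5000·√(1 − 0.8926) ≈ 4.0969
SE_diff = √2 · SEM ≈ 5.7938
Minimum reliable difference = 2.576 · SE_diff ≈ 2.576 · 5.7938 ≈ 14.9249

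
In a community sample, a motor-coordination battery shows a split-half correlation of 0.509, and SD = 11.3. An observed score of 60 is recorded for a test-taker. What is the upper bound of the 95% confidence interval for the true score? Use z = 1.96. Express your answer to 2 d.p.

Spearman-Brown: r = 2(0.509) / (1 + 0.509) = 1.01800 / 1.50900 ≃ 0.67462
SEM = 11.30000·√(1 − 0.67462) ≃ 6.44577
1.96 · SEM ≃ 12.63370
Upper bound: 60 + 12.63370 = 72.63370

72.63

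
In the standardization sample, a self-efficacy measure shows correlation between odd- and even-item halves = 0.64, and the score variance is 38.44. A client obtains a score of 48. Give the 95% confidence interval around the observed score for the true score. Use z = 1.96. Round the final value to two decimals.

σ = 38.44^(1/2) = 6.2000
r_full = 2·0.64 / (1 + 0.64) ≈ 0.7805
SEM = 6.2000·√(1 − 0.7805) ≈ 2.9048
1.96 · SEM ≈ 5.6935
CI = 48 ± 5.6935 → [42.3065, 53.6935]

[42.31, 53.69]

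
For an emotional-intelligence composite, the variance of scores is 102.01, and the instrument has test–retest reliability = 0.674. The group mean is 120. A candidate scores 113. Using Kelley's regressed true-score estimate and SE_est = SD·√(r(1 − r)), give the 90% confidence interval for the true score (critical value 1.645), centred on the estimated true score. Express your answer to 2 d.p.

[107.49, 123.07]

σ = 102.01^(1/2) = 10.1000
T̂ = r·X + (1 − r)·M = 0.6740·113 + 0.3260·120 = 76.1620 + 39.1200 ≃ 115.2820
SE_est = SD · √(r(1 − r)) = 10.1000 · √0.2197 ≃ 10.1000 · 0.4687 ≃ 4.7343
CI = 115.2820 ± 1.645 · 4.7343 → [107.4940, 123.0700]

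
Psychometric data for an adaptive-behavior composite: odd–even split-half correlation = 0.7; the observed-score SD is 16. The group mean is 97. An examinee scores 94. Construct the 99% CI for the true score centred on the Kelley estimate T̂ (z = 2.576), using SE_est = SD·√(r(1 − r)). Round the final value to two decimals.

[78.82, 110.24]

Spearman-Brown: r = 2(0.7) / (1 + 0.7) = 1.4000 / 1.7000 ≈ 0.8235
Estimated true score = 0.8235·94 + (1 − 0.8235)·97 ≈ 94.5294
SE_est = SD · √(r(1 − r)) = 16.0000 · √0.1453 ≈ 16.0000 · 0.3812 ≈ 6.0995
CI = 94.5294 ± 2.576 · 6.0995 → [78.8170, 110.2418]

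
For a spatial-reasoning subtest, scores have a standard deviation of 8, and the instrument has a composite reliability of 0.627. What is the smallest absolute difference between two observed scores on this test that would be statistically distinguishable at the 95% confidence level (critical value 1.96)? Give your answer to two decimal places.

13.54

SEM = 8.0000×√(1 − 0.6270) ≃ 4.8859
SE_diff = √2 × SEM ≃ 6.9097
Smallest detectable difference = 1.96×6.9097 ≃ 13.5430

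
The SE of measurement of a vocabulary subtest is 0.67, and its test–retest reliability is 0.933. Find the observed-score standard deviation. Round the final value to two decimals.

2.59

SD = SEM / √(1 − r) = 0.67 / √0.067 ≈ 0.67 / 0.259 ≈ 2.588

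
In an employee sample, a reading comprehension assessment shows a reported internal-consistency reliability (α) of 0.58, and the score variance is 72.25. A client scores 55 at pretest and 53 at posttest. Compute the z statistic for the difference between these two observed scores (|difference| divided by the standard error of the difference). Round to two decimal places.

SD = √72.25 ≈ 8.500
The standard error of measurement is 8.500×√(1 − 0.580) ≈ 8.500×0.648 ≈ 5.509.
Standard error of the difference = 5.509·√2 ≈ 7.790
z = |55 − 53| / 7.790 = 2 / 7.790 ≈ 0.257

0.26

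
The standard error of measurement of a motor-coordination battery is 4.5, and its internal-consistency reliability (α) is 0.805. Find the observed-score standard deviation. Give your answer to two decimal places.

10.19

σ = SEM·(1 − r)^(−1/2) ≈ 4.5×2.2646 ≈ 10.1905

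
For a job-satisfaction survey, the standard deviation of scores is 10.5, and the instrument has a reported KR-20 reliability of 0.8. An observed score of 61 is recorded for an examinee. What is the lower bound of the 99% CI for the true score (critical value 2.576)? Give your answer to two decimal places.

48.90

SEM = 10.500×√(1 − 0.800) ≃ 4.696
Margin = 2.576 × 4.696 ≃ 12.096
Lower limit = 61 − 12.096 ≃ 48.904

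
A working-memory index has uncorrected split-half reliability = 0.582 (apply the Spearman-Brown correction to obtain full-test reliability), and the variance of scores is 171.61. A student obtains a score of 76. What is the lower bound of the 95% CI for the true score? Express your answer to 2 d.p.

62.80

SD = √171.61 ≈ 13.10000
Full-length reliability (Spearman-Brown) = 2(0.582)/(1+0.582) ≈ 0.73578
SEM = 13.10000 · √(1 − 0.73578) = 13.10000 · √0.26422 ≈ 13.10000 · 0.51403 ≈ 6.73374
Margin = 1.96 · 6.73374 ≈ 13.19813
Lower bound: 76 − 13.19813 = 62.80187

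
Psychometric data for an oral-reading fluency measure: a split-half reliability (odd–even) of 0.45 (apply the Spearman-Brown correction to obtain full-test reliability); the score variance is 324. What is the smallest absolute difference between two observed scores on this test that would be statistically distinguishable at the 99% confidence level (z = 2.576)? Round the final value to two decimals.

40.39

SD = √324 ≈ 18.0000
Spearman-Brown: r = 2(0.45) / (1 + 0.45) = 0.9000 / 1.4500 ≈ 0.6207
SEM = 18.0000 · √(1 − 0.6207) = 18.0000 · √0.3793 ≈ 18.0000 · 0.6159 ≈ 11.0859
Standard error of the difference = 11.0859·√2 ≈ 15.6778
Minimum reliable difference = 2.576 · SE_diff ≈ 2.576 · 15.6778 ≈ 40.3860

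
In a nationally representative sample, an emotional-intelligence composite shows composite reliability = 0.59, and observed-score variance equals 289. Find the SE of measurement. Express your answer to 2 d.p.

10.89

σ = 289^(1/2) = 17.000
SEM = 17.000 · √(1 − 0.590) = 17.000 · √0.410 ≃ 17.000 · 0.640 ≃ 10.885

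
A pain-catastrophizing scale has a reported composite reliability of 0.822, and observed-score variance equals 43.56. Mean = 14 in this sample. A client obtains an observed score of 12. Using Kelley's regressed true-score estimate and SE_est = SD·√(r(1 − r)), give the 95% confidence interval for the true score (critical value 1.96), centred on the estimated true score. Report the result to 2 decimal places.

[7.41, 17.30]

σ = 43.56^(1/2) = 6.60000
Estimated true score = 0.82200*12 + (1 − 0.82200)*14 ≈ 12.35600
SE_est = 6.60000*√(0.82200*0.17800) ≈ 2.52458
CI = 12.35600 ± 1.96 * 2.52458 → [7.40782, 17.30418]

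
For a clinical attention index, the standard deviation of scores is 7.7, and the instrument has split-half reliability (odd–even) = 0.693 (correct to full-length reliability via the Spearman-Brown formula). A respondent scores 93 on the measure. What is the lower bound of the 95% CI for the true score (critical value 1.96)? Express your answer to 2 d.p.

Full-length reliability (Spearman-Brown) = 2(0.693)/(1+0.693) ≈ 0.819
SEM = 7.700*√(1 − 0.819) ≈ 3.279
Half-width = 1.96*3.279 ≈ 6.427
Lower limit = 93 − 6.427 ≈ 86.573

86.57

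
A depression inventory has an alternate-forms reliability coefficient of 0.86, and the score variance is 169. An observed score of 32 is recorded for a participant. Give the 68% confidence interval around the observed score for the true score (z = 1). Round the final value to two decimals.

σ = 169^(1/2) = 13.000
The standard error of measurement is 13.000·√(1 − 0.860) ≈ 13.000·0.374 ≈ 4.864.
1 · SEM ≈ 4.864
CI = 32 ± 4.864 → [27.136, 36.864]

[27.14, 36.86]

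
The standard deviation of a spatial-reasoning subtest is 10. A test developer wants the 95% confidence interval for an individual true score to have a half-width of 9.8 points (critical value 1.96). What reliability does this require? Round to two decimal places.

0.75

Required SEM = 9.8 / 1.96 ≈ 5.000
Required reliability = 1 − (SEM/SD)² = 1 − 0.250 ≈ 0.750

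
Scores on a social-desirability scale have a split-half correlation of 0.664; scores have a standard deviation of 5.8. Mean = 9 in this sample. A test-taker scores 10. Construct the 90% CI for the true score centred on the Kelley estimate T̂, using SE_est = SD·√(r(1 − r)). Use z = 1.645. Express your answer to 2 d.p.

[5.97, 13.63]

Full-length reliability (Spearman-Brown) = 2(0.664)/(1+0.664) ≈ 0.79808
Estimated true score = 0.79808·10 + (1 − 0.79808)·9 ≈ 9.79808
SE_est = 5.80000·√(0.79808·0.20192) ≈ 2.32832
CI = 9.79808 ± 1.645 · 2.32832 → [5.96798, 13.62817]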